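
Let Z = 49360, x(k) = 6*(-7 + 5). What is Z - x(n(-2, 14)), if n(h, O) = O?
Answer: 49372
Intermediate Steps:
x(k) = -12 (x(k) = 6*(-2) = -12)
Z - x(n(-2, 14)) = 49360 - 1*(-12) = 49360 + 12 = 49372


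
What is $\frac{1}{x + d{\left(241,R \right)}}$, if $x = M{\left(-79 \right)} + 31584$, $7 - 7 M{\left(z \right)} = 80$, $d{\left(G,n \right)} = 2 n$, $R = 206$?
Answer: $\frac{7}{223899} \approx 3.1264 \cdot 10^{-5}$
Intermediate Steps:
$M{\left(z \right)} = - \frac{73}{7}$ ($M{\left(z \right)} = 1 - \frac{80}{7} = - \frac{73}{7}$)
$x = \frac{221015}{7}$ ($x = - \frac{73}{7} + 31584 = \frac{221015}{7} \approx 31574.0$)
$\frac{1}{x + d{\left(241,R \right)}} = \frac{1}{\frac{221015}{7} + 2 \cdot 206} = \frac{1}{\frac{221015}{7} + 412} = \frac{1}{\frac{223899}{7}} = \frac{7}{223899}$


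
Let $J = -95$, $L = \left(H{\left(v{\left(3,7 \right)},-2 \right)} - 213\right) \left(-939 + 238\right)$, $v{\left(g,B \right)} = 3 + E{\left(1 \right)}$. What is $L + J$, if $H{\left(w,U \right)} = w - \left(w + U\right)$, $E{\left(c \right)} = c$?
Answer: $147816$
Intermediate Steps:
$v{\left(g,B \right)} = 4$ ($v{\left(g,B \right)} = 3 + 1 = 4$)
$H{\left(w,U \right)} = - U$ ($H{\left(w,U \right)} = w - \left(U + w\right) = - U$)
$L = 147911$ ($L = \left(\left(-1\right) \left(-2\right) - 213\right) \left(-939 + 238\right) = \left(2 - 213\right) \left(-701\right) = \left(-211\right) \left(-701\right) = 147911$)
$L + J = 147911 - 95 = 147816$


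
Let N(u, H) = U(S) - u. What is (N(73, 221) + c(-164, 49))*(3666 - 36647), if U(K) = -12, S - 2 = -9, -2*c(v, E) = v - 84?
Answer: -1286259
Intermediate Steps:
c(v, E) = 42 - v/2 (c(v, E) = -(v - 84)/2 = -(-84 + v)/2 = 42 - v/2)
S = -7 (S = 2 - 9 = -7)
N(u, H) = -12 - u
(N(73, 221) + c(-164, 49))*(3666 - 36647) = ((-12 - 1*73) + (42 - 1/2*(-164)))*(3666 - 36647) = ((-12 - 73) + (42 + 82))*(-32981) = (-85 + 124)*(-32981) = 39*(-32981) = -1286259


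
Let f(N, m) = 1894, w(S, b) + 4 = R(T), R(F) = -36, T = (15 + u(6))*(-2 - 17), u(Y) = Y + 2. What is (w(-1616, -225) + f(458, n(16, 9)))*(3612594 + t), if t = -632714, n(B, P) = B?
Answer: 5524697520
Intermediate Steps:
u(Y) = 2 + Y
T = -437 (T = (15 + (2 + 6))*(-2 - 17) = (15 + 8)*(-19) = 23*(-19) = -437)
w(S, b) = -40 (w(S, b) = -4 - 36 = -40)
(w(-1616, -225) + f(458, n(16, 9)))*(3612594 + t) = (-40 + 1894)*(3612594 - 632714) = 1854*2979880 = 5524697520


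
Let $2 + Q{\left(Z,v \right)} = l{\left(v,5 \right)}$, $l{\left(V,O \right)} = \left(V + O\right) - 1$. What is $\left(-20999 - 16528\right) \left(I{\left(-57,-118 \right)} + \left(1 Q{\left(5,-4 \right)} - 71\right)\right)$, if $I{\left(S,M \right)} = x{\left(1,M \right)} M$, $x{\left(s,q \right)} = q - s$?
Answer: $-524214663$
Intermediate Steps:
$l{\left(V,O \right)} = -1 + O + V$ ($l{\left(V,O \right)} = \left(O + V\right) - 1 = -1 + O + V$)
$Q{\left(Z,v \right)} = 2 + v$ ($Q{\left(Z,v \right)} = -2 + \left(-1 + 5 + v\right) = -2 + \left(4 + v\right) = 2 + v$)
$I{\left(S,M \right)} = M \left(-1 + M\right)$ ($I{\left(S,M \right)} = \left(M - 1\right) M = \left(-1 + M\right) M = M \left(-1 + M\right)$)
$\left(-20999 - 16528\right) \left(I{\left(-57,-118 \right)} + \left(1 Q{\left(5,-4 \right)} - 71\right)\right) = \left(-20999 - 16528\right) \left(- 118 \left(-1 - 118\right) - \left(71 - \left(2 - 4\right)\right)\right) = - 37527 \left(\left(-118\right) \left(-119\right) + \left(1 \left(-2\right) - 71\right)\right) = - 37527 \left(14042 - 73\right) = \left(-37527\right) 13969 = -524214663$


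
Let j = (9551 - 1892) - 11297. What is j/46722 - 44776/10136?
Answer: -133056190/29598387 ≈ -4.4954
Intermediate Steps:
j = -3638 (j = 7659 - 11297 = -3638)
j/46722 - 44776/10136 = -3638/46722 - 44776/10136 = -3638*1/46722 - 44776*1/10136 = -1819/23361 - 5597/1267 = -133056190/29598387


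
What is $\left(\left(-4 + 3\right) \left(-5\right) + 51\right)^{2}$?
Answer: $3136$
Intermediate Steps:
$\left(\left(-4 + 3\right) \left(-5\right) + 51\right)^{2} = \left(\left(-1\right) \left(-5\right) + 51\right)^{2} = \left(5 + 51\right)^{2} = 56^{2} = 3136$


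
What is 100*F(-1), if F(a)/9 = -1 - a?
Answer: 0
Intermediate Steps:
F(a) = -9 - 9*a (F(a) = 9*(-1 - a) = -9 - 9*a)
100*F(-1) = 100*(-9 - 9*(-1)) = 100*(-9 + 9) = 100*0 = 0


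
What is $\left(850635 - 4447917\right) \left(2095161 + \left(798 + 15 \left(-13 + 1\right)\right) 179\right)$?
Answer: $-7934823481806$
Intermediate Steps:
$\left(850635 - 4447917\right) \left(2095161 + \left(798 + 15 \left(-13 + 1\right)\right) 179\right) = - 3597282 \left(2095161 + \left(798 + 15 \left(-12\right)\right) 179\right) = - 3597282 \left(2095161 + \left(798 - 180\right) 179\right) = - 3597282 \left(2095161 + 618 \cdot 179\right) = - 3597282 \left(2095161 + 110622\right) = \left(-3597282\right) 2205783 = -7934823481806$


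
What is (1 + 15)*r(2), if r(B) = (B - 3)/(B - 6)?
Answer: 4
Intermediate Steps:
r(B) = (-3 + B)/(-6 + B)
(1 + 15)*r(2) = (1 + 15)*((-3 + 2)/(-6 + 2)) = 16*(-1/(-4)) = 16*(-1/4*(-1)) = 16*(1/4) = 4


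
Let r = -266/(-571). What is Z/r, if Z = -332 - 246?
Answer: -165019/133 ≈ -1240.7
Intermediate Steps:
r = 266/571 (r = -266*(-1/571) = 266/571 ≈ 0.46585)
Z = -578
Z/r = -578/266/571 = -578*571/266 = -165019/133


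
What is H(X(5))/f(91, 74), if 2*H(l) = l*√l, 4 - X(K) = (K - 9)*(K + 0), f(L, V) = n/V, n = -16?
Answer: -111*√6 ≈ -271.89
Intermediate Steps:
f(L, V) = -16/V
X(K) = 4 - K*(-9 + K) (X(K) = 4 - (K - 9)*(K + 0) = 4 - (-9 + K)*K = 4 - K*(-9 + K))
H(l) = l^(3/2)/2 (H(l) = (l*√l)/2 = l^(3/2)/2)
H(X(5))/f(91, 74) = ((4 - 1*5² + 9*5)^(3/2)/2)/((-16/74)) = ((4 - 1*25 + 45)^(3/2)/2)/((-16*1/74)) = ((4 - 25 + 45)^(3/2)/2)/(-8/37) = (24^(3/2)/2)*(-37/8) = ((48*√6)/2)*(-37/8) = (24*√6)*(-37/8) = -111*√6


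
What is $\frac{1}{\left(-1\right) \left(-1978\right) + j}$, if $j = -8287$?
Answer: $- \frac{1}{6309} \approx -0.0001585$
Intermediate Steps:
$\frac{1}{\left(-1\right) \left(-1978\right) + j} = \frac{1}{\left(-1\right) \left(-1978\right) - 8287} = \frac{1}{1978 - 8287} = \frac{1}{-6309} = - \frac{1}{6309}$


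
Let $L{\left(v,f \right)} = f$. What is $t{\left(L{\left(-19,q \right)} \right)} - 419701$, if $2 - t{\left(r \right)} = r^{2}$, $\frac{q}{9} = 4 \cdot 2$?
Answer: $-424883$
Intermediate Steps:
$q = 72$ ($q = 9 \cdot 4 \cdot 2 = 9 \cdot 8 = 72$)
$t{\left(r \right)} = 2 - r^{2}$
$t{\left(L{\left(-19,q \right)} \right)} - 419701 = \left(2 - 72^{2}\right) - 419701 = \left(2 - 5184\right) - 419701 = -5182 - 419701 = -424883$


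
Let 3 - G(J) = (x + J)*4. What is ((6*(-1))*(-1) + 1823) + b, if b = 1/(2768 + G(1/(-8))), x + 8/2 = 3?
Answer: 10152781/5551 ≈ 1829.0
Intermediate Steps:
x = -1 (x = -4 + 3 = -1)
G(J) = 7 - 4*J (G(J) = 3 - (-1 + J)*4 = 3 - (-4 + 4*J) = 3 + (4 - 4*J) = 7 - 4*J)
b = 2/5551 (b = 1/(2768 + (7 - 4/(-8))) = 1/(2768 + (7 - 4*(-⅛))) = 1/(2768 + (7 + ½)) = 1/(2768 + 15/2) = 1/(5551/2) = 2/5551 ≈ 0.00036030)
((6*(-1))*(-1) + 1823) + b = ((6*(-1))*(-1) + 1823) + 2/5551 = (-6*(-1) + 1823) + 2/5551 = (6 + 1823) + 2/5551 = 1829 + 2/5551 = 10152781/5551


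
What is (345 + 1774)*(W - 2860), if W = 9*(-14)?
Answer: -6327334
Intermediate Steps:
W = -126
(345 + 1774)*(W - 2860) = (345 + 1774)*(-126 - 2860) = 2119*(-2986) = -6327334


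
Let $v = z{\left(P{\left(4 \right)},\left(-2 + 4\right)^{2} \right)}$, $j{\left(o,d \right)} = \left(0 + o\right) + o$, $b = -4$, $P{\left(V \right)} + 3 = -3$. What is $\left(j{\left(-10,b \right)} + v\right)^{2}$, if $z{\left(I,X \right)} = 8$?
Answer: $144$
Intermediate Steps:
$P{\left(V \right)} = -6$ ($P{\left(V \right)} = -3 - 3 = -6$)
$j{\left(o,d \right)} = 2 o$ ($j{\left(o,d \right)} = o + o = 2 o$)
$v = 8$
$\left(j{\left(-10,b \right)} + v\right)^{2} = \left(2 \left(-10\right) + 8\right)^{2} = \left(-20 + 8\right)^{2} = \left(-12\right)^{2} = 144$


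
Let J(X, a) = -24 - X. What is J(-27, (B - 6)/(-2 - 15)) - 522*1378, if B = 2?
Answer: -719313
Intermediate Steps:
J(-27, (B - 6)/(-2 - 15)) - 522*1378 = (-24 - 1*(-27)) - 522*1378 = (-24 + 27) - 719316 = 3 - 719316 = -719313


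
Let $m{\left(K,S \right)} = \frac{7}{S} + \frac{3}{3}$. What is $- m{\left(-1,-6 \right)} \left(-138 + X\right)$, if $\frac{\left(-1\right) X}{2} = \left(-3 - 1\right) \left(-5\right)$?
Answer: $- \frac{89}{3} \approx -29.667$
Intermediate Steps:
$m{\left(K,S \right)} = 1 + \frac{7}{S}$ ($m{\left(K,S \right)} = \frac{7}{S} + 3 \cdot \frac{1}{3} = \frac{7}{S} + 1 = 1 + \frac{7}{S}$)
$X = -40$ ($X = - 2 \left(-3 - 1\right) \left(-5\right) = - 2 \left(\left(-4\right) \left(-5\right)\right) = \left(-2\right) 20 = -40$)
$- m{\left(-1,-6 \right)} \left(-138 + X\right) = - \frac{7 - 6}{-6} \left(-138 - 40\right) = - \left(- \frac{1}{6}\right) 1 \left(-178\right) = - \frac{\left(-1\right) \left(-178\right)}{6} = \left(-1\right) \frac{89}{3} = - \frac{89}{3}$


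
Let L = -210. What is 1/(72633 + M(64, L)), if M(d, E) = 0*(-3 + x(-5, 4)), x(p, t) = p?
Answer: 1/72633 ≈ 1.3768e-5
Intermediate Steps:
M(d, E) = 0 (M(d, E) = 0*(-3 - 5) = 0*(-8) = 0)
1/(72633 + M(64, L)) = 1/(72633 + 0) = 1/72633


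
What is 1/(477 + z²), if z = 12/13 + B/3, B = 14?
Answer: 1521/773041 ≈ 0.0019676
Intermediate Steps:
z = 218/39 (z = 12/13 + 14/3 = 218/39 ≈ 5.5897)
1/(477 + z²) = 1/(477 + (218/39)²) = 1/(477 + 47524/1521) = 1/(773041/1521) = 1521/773041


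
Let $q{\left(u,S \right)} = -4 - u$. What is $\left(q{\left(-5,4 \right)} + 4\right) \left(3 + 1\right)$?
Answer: $20$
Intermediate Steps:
$\left(q{\left(-5,4 \right)} + 4\right) \left(3 + 1\right) = \left(\left(-4 - -5\right) + 4\right) \left(3 + 1\right) = \left(\left(-4 + 5\right) + 4\right) 4 = \left(1 + 4\right) 4 = 5 \cdot 4 = 20$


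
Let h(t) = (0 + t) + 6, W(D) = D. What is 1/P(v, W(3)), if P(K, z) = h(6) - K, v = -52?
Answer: 1/64 ≈ 0.015625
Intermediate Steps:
h(t) = 6 + t (h(t) = t + 6 = 6 + t)
P(K, z) = 12 - K (P(K, z) = (6 + 6) - K = 12 - K)
1/P(v, W(3)) = 1/(12 - 1*(-52)) = 1/(12 + 52) = 1/64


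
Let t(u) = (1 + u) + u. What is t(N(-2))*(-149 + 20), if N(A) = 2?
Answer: -645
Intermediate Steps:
t(u) = 1 + 2*u
t(N(-2))*(-149 + 20) = (1 + 2*2)*(-149 + 20) = (1 + 4)*(-129) = 5*(-129) = -645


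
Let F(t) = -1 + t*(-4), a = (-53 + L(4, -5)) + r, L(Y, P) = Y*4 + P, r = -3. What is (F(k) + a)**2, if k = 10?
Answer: 7396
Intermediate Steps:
L(Y, P) = P + 4*Y (L(Y, P) = 4*Y + P = P + 4*Y)
a = -45 (a = (-53 + (-5 + 4*4)) - 3 = (-53 + (-5 + 16)) - 3 = (-53 + 11) - 3 = -42 - 3 = -45)
F(t) = -1 - 4*t
(F(k) + a)**2 = ((-1 - 4*10) - 45)**2 = ((-1 - 40) - 45)**2 = (-41 - 45)**2 = (-86)**2 = 7396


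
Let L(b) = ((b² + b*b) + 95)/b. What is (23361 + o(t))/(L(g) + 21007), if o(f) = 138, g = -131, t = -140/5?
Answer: 3078369/2717500 ≈ 1.1328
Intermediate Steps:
t = -28 (t = -140*⅕ = -28)
L(b) = (95 + 2*b²)/b (L(b) = ((b² + b²) + 95)/b = (2*b² + 95)/b = (95 + 2*b²)/b)
(23361 + o(t))/(L(g) + 21007) = (23361 + 138)/((2*(-131) + 95/(-131)) + 21007) = 23499/((-262 + 95*(-1/131)) + 21007) = 23499/((-262 - 95/131) + 21007) = 23499/(-34417/131 + 21007) = 23499/(2717500/131) = 23499*(131/2717500) = 3078369/2717500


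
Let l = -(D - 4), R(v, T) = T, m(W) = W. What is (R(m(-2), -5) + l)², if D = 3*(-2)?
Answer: 25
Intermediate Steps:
D = -6
l = 10 (l = -(-6 - 4) = -1*(-10) = 10)
(R(m(-2), -5) + l)² = (-5 + 10)² = 5² = 25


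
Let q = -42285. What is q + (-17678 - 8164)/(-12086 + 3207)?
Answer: -375422673/8879 ≈ -42282.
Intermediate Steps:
q + (-17678 - 8164)/(-12086 + 3207) = -42285 + (-17678 - 8164)/(-12086 + 3207) = -42285 - 25842/(-8879) = -42285 - 25842*(-1/8879) = -42285 + 25842/8879 = -375422673/8879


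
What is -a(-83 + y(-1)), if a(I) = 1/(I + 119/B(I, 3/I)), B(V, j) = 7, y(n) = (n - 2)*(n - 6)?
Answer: 1/45 ≈ 0.022222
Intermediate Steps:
y(n) = (-6 + n)*(-2 + n) (y(n) = (-2 + n)*(-6 + n) = (-6 + n)*(-2 + n))
a(I) = 1/(17 + I) (a(I) = 1/(I + 119/7) = 1/(I + 119*(⅐)) = 1/(I + 17) = 1/(17 + I))
-a(-83 + y(-1)) = -1/(17 + (-83 + (12 + (-1)² - 8*(-1)))) = -1/(17 + (-83 + (12 + 1 + 8))) = -1/(17 + (-83 + 21)) = -1/(17 - 62) = -1/(-45) = -1*(-1/45) = 1/45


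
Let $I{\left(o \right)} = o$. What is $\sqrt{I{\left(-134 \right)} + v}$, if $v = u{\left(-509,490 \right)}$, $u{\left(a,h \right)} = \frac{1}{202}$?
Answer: $\frac{i \sqrt{5467534}}{202} \approx 11.576 i$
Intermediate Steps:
$u{\left(a,h \right)} = \frac{1}{202}$
$v = \frac{1}{202} \approx 0.0049505$
$\sqrt{I{\left(-134 \right)} + v} = \sqrt{-134 + \frac{1}{202}} = \sqrt{- \frac{27067}{202}} = \frac{i \sqrt{5467534}}{202}$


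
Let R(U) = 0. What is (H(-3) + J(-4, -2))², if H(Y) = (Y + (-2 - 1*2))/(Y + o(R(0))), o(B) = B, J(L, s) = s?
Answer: ⅑ ≈ 0.11111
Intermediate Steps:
H(Y) = (-4 + Y)/Y (H(Y) = (Y + (-2 - 1*2))/(Y + 0) = (Y + (-2 - 2))/Y = (Y - 4)/Y = (-4 + Y)/Y)
(H(-3) + J(-4, -2))² = ((-4 - 3)/(-3) - 2)² = (-⅓*(-7) - 2)² = (7/3 - 2)² = (⅓)² = ⅑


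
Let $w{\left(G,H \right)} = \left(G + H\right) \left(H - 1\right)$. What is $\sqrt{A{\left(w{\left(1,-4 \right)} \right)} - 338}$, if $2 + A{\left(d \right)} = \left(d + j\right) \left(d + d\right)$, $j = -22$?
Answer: $5 i \sqrt{22} \approx 23.452 i$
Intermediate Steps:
$w{\left(G,H \right)} = \left(-1 + H\right) \left(G + H\right)$ ($w{\left(G,H \right)} = \left(G + H\right) \left(-1 + H\right) = \left(-1 + H\right) \left(G + H\right)$)
$A{\left(d \right)} = -2 + 2 d \left(-22 + d\right)$ ($A{\left(d \right)} = -2 + \left(d - 22\right) \left(d + d\right) = -2 + \left(-22 + d\right) 2 d = -2 + 2 d \left(-22 + d\right)$)
$\sqrt{A{\left(w{\left(1,-4 \right)} \right)} - 338} = \sqrt{\left(-2 - 44 \left(\left(-4\right)^{2} - 1 - -4 + 1 \left(-4\right)\right) + 2 \left(\left(-4\right)^{2} - 1 - -4 + 1 \left(-4\right)\right)^{2}\right) - 338} = \sqrt{\left(-2 - 44 \left(16 - 1 + 4 - 4\right) + 2 \left(16 - 1 + 4 - 4\right)^{2}\right) - 338} = \sqrt{\left(-2 - 660 + 2 \cdot 15^{2}\right) - 338} = \sqrt{\left(-2 - 660 + 2 \cdot 225\right) - 338} = \sqrt{\left(-2 - 660 + 450\right) - 338} = \sqrt{-212 - 338} = \sqrt{-550} = 5 i \sqrt{22}$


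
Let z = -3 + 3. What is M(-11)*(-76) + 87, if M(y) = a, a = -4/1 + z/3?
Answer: 391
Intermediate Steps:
z = 0
a = -4 (a = -4/1 + 0/3 = -4*1 + 0*(⅓) = -4 + 0 = -4)
M(y) = -4
M(-11)*(-76) + 87 = -4*(-76) + 87 = 304 + 87 = 391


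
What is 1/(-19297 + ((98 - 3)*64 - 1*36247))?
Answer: -1/49464 ≈ -2.0217e-5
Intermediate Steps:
1/(-19297 + ((98 - 3)*64 - 1*36247)) = 1/(-19297 + (95*64 - 36247)) = 1/(-19297 + (6080 - 36247)) = 1/(-19297 - 30167) = 1/(-49464) = -1/49464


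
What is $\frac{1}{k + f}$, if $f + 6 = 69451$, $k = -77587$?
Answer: $- \frac{1}{8142} \approx -0.00012282$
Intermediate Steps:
$f = 69445$ ($f = -6 + 69451 = 69445$)
$\frac{1}{k + f} = \frac{1}{-77587 + 69445} = \frac{1}{-8142} = - \frac{1}{8142}$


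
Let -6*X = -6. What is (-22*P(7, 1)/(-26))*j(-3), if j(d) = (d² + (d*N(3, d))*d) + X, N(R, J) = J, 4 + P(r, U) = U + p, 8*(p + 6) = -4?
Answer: 3553/26 ≈ 136.65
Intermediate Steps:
p = -13/2 (p = -6 + (⅛)*(-4) = -6 - ½ = -13/2 ≈ -6.5000)
P(r, U) = -21/2 + U (P(r, U) = -4 + (U - 13/2) = -4 + (-13/2 + U) = -21/2 + U)
X = 1 (X = -⅙*(-6) = 1)
j(d) = 1 + d² + d³ (j(d) = (d² + (d*d)*d) + 1 = (d² + d²*d) + 1 = (d² + d³) + 1 = 1 + d² + d³)
(-22*P(7, 1)/(-26))*j(-3) = (-22*(-21/2 + 1)/(-26))*(1 + (-3)² + (-3)³) = (-(-209)*(-1)/26)*(1 + 9 - 27) = -22*19/52*(-17) = -209/26*(-17) = 3553/26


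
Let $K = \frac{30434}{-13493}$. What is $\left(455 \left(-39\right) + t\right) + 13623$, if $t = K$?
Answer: $- \frac{55648580}{13493} \approx -4124.3$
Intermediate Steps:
$K = - \frac{30434}{13493}$ ($K = 30434 \left(- \frac{1}{13493}\right) = - \frac{30434}{13493} \approx -2.2555$)
$t = - \frac{30434}{13493} \approx -2.2555$
$\left(455 \left(-39\right) + t\right) + 13623 = \left(455 \left(-39\right) - \frac{30434}{13493}\right) + 13623 = \left(-17745 - \frac{30434}{13493}\right) + 13623 = - \frac{239463719}{13493} + 13623 = - \frac{55648580}{13493}$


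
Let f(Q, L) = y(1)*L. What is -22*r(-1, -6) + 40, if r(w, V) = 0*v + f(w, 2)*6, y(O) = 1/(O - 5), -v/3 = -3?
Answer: 106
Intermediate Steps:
v = 9 (v = -3*(-3) = 9)
y(O) = 1/(-5 + O)
f(Q, L) = -L/4 (f(Q, L) = L/(-5 + 1) = L/(-4) = -L/4)
r(w, V) = -3 (r(w, V) = 0*9 - 1/4*2*6 = 0 - 1/2*6 = 0 - 3 = -3)
-22*r(-1, -6) + 40 = -22*(-3) + 40 = 66 + 40 = 106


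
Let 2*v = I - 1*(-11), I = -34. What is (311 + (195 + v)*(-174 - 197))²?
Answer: 18369736225/4 ≈ 4.5924e+9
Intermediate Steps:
v = -23/2 (v = (-34 - 1*(-11))/2 = (-34 + 11)/2 = (½)*(-23) = -23/2 ≈ -11.500)
(311 + (195 + v)*(-174 - 197))² = (311 + (195 - 23/2)*(-174 - 197))² = (311 + (367/2)*(-371))² = (311 - 136157/2)² = (-135535/2)² = 18369736225/4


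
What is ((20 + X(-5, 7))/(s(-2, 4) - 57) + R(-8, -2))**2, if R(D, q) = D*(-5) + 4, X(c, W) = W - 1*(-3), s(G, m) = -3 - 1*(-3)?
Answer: 682276/361 ≈ 1890.0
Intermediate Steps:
s(G, m) = 0 (s(G, m) = -3 + 3 = 0)
X(c, W) = 3 + W (X(c, W) = W + 3 = 3 + W)
R(D, q) = 4 - 5*D (R(D, q) = -5*D + 4 = 4 - 5*D)
((20 + X(-5, 7))/(s(-2, 4) - 57) + R(-8, -2))**2 = ((20 + (3 + 7))/(0 - 57) + (4 - 5*(-8)))**2 = ((20 + 10)/(-57) + (4 + 40))**2 = (30*(-1/57) + 44)**2 = (-10/19 + 44)**2 = (826/19)**2 = 682276/361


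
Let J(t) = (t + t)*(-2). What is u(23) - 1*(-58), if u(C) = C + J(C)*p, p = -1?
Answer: 173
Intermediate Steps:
J(t) = -4*t (J(t) = (2*t)*(-2) = -4*t)
u(C) = 5*C (u(C) = C - 4*C*(-1) = C + 4*C = 5*C)
u(23) - 1*(-58) = 5*23 - 1*(-58) = 115 + 58 = 173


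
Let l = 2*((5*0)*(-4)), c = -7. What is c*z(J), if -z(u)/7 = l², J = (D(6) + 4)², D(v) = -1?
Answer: 0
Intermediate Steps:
l = 0 (l = 2*(0*(-4)) = 2*0 = 0)
J = 9 (J = (-1 + 4)² = 3² = 9)
z(u) = 0 (z(u) = -7*0² = -7*0 = 0)
c*z(J) = -7*0 = 0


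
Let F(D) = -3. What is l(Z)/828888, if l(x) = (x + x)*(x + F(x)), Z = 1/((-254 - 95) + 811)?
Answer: -1385/88460585136 ≈ -1.5657e-8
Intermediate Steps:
Z = 1/462 (Z = 1/(-349 + 811) = 1/462 ≈ 0.0021645)
l(x) = 2*x*(-3 + x) (l(x) = (x + x)*(x - 3) = (2*x)*(-3 + x) = 2*x*(-3 + x))
l(Z)/828888 = (2*(1/462)*(-3 + 1/462))/828888 = (2*(1/462)*(-1385/462))*(1/828888) = -1385/106722*1/828888 = -1385/88460585136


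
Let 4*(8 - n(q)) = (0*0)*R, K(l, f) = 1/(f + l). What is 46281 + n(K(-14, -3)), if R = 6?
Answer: 46289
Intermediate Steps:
n(q) = 8 (n(q) = 8 - 0*0*6/4 = 8 - 0*6 = 8 - ¼*0 = 8 + 0 = 8)
46281 + n(K(-14, -3)) = 46281 + 8 = 46289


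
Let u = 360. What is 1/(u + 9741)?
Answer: 1/10101 ≈ 9.9000e-5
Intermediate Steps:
1/(u + 9741) = 1/(360 + 9741) = 1/10101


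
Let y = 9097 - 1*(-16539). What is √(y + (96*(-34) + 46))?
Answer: √22418 ≈ 149.73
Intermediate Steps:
y = 25636 (y = 9097 + 16539 = 25636)
√(y + (96*(-34) + 46)) = √(25636 + (96*(-34) + 46)) = √(25636 + (-3264 + 46)) = √(25636 - 3218) = √22418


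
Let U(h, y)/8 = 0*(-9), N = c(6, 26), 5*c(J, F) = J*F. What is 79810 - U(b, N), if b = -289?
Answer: 79810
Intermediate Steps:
c(J, F) = F*J/5 (c(J, F) = (J*F)/5 = (F*J)/5 = F*J/5)
N = 156/5 (N = (⅕)*26*6 = 156/5 ≈ 31.200)
U(h, y) = 0 (U(h, y) = 8*(0*(-9)) = 8*0 = 0)
79810 - U(b, N) = 79810 - 1*0 = 79810 + 0 = 79810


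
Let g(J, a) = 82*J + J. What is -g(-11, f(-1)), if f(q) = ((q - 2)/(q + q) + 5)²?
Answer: 913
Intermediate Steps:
f(q) = (5 + (-2 + q)/(2*q))² (f(q) = ((-2 + q)/((2*q)) + 5)² = ((-2 + q)*(1/(2*q)) + 5)² = ((-2 + q)/(2*q) + 5)² = (5 + (-2 + q)/(2*q))²)
g(J, a) = 83*J
-g(-11, f(-1)) = -83*(-11) = -1*(-913) = 913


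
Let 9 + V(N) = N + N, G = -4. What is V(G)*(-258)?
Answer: 4386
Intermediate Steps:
V(N) = -9 + 2*N (V(N) = -9 + (N + N) = -9 + 2*N)
V(G)*(-258) = (-9 + 2*(-4))*(-258) = (-9 - 8)*(-258) = -17*(-258) = 4386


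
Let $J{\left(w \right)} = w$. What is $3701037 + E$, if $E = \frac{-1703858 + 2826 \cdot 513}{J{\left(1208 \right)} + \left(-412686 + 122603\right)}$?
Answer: $\frac{213827463499}{57775} \approx 3.701 \cdot 10^{6}$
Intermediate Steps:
$E = \frac{50824}{57775}$ ($E = \frac{-1703858 + 2826 \cdot 513}{1208 + \left(-412686 + 122603\right)} = \frac{-1703858 + 1449738}{1208 - 290083} = - \frac{254120}{-288875} = \left(-254120\right) \left(- \frac{1}{288875}\right) = \frac{50824}{57775} \approx 0.87969$)
$3701037 + E = 3701037 + \frac{50824}{57775} = \frac{213827463499}{57775}$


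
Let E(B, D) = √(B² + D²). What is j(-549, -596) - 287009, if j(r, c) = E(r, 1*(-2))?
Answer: -287009 + √301405 ≈ -2.8646e+5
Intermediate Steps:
j(r, c) = √(4 + r²) (j(r, c) = √(r² + (1*(-2))²) = √(r² + (-2)²) = √(r² + 4) = √(4 + r²))
j(-549, -596) - 287009 = √(4 + (-549)²) - 287009 = √(4 + 301401) - 287009 = √301405 - 287009 = -287009 + √301405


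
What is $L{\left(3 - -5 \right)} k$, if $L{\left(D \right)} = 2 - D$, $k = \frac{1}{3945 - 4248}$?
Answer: $\frac{2}{101} \approx 0.019802$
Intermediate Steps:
$k = - \frac{1}{303}$ ($k = \frac{1}{-303} = - \frac{1}{303} \approx -0.0033003$)
$L{\left(3 - -5 \right)} k = \left(2 - \left(3 - -5\right)\right) \left(- \frac{1}{303}\right) = \left(2 - \left(3 + 5\right)\right) \left(- \frac{1}{303}\right) = \left(2 - 8\right) \left(- \frac{1}{303}\right) = \left(-6\right) \left(- \frac{1}{303}\right) = \frac{2}{101}$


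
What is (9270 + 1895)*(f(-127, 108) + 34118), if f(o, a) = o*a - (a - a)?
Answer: 227788330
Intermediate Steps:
f(o, a) = a*o (f(o, a) = a*o - 1*0 = a*o + 0 = a*o)
(9270 + 1895)*(f(-127, 108) + 34118) = (9270 + 1895)*(108*(-127) + 34118) = 11165*(-13716 + 34118) = 11165*20402 = 227788330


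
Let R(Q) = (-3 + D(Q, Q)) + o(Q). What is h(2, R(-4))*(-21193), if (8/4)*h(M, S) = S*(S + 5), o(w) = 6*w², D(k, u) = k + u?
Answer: -81063225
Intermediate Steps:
R(Q) = -3 + 2*Q + 6*Q² (R(Q) = (-3 + (Q + Q)) + 6*Q² = (-3 + 2*Q) + 6*Q² = -3 + 2*Q + 6*Q²)
h(M, S) = S*(5 + S)/2 (h(M, S) = (S*(S + 5))/2 = (S*(5 + S))/2 = S*(5 + S)/2)
h(2, R(-4))*(-21193) = ((-3 + 2*(-4) + 6*(-4)²)*(5 + (-3 + 2*(-4) + 6*(-4)²))/2)*(-21193) = ((-3 - 8 + 6*16)*(5 + (-3 - 8 + 6*16))/2)*(-21193) = ((-3 - 8 + 96)*(5 + (-3 - 8 + 96))/2)*(-21193) = ((½)*85*(5 + 85))*(-21193) = ((½)*85*90)*(-21193) = 3825*(-21193) = -81063225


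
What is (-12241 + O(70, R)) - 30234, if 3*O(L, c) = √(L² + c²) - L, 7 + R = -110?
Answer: -127495/3 + √18589/3 ≈ -42453.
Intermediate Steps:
R = -117 (R = -7 - 110 = -117)
O(L, c) = -L/3 + √(L² + c²)/3 (O(L, c) = (√(L² + c²) - L)/3 = -L/3 + √(L² + c²)/3)
(-12241 + O(70, R)) - 30234 = (-12241 + (-⅓*70 + √(70² + (-117)²)/3)) - 30234 = (-12241 + (-70/3 + √(4900 + 13689)/3)) - 30234 = (-12241 + (-70/3 + √18589/3)) - 30234 = (-36793/3 + √18589/3) - 30234 = -127495/3 + √18589/3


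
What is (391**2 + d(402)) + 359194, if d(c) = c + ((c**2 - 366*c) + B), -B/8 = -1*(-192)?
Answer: 525413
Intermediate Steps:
B = -1536 (B = -(-8)*(-192) = -8*192 = -1536)
d(c) = -1536 + c**2 - 365*c (d(c) = c + ((c**2 - 366*c) - 1536) = c + (-1536 + c**2 - 366*c) = -1536 + c**2 - 365*c)
(391**2 + d(402)) + 359194 = (391**2 + (-1536 + 402**2 - 365*402)) + 359194 = (152881 + (-1536 + 161604 - 146730)) + 359194 = (152881 + 13338) + 359194 = 166219 + 359194 = 525413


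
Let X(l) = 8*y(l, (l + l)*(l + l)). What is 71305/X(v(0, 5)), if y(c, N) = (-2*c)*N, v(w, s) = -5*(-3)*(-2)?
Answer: 14261/345600 ≈ 0.041264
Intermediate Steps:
v(w, s) = -30 (v(w, s) = 15*(-2) = -30)
y(c, N) = -2*N*c
X(l) = -64*l³ (X(l) = 8*(-2*(l + l)*(l + l)*l) = 8*(-2*(2*l)*(2*l)*l) = 8*(-2*4*l²*l) = 8*(-8*l³) = -64*l³)
71305/X(v(0, 5)) = 71305/((-64*(-30)³)) = 71305/((-64*(-27000))) = 71305/1728000 = 71305*(1/1728000) = 14261/345600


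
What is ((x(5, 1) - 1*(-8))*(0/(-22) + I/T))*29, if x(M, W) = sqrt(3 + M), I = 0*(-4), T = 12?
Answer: 0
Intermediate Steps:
I = 0
((x(5, 1) - 1*(-8))*(0/(-22) + I/T))*29 = ((sqrt(3 + 5) - 1*(-8))*(0/(-22) + 0/12))*29 = ((sqrt(8) + 8)*(0*(-1/22) + 0*(1/12)))*29 = ((2*sqrt(2) + 8)*(0 + 0))*29 = ((8 + 2*sqrt(2))*0)*29 = 0*29 = 0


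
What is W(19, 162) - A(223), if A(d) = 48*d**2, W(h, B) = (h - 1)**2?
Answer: -2386668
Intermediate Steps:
W(h, B) = (-1 + h)**2
W(19, 162) - A(223) = (-1 + 19)**2 - 48*223**2 = 18**2 - 48*49729 = 324 - 1*2386992 = 324 - 2386992 = -2386668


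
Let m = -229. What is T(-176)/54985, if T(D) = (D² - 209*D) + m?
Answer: 67531/54985 ≈ 1.2282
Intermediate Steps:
T(D) = -229 + D² - 209*D (T(D) = (D² - 209*D) - 229 = -229 + D² - 209*D)
T(-176)/54985 = (-229 + (-176)² - 209*(-176))/54985 = (-229 + 30976 + 36784)*(1/54985) = 67531*(1/54985) = 67531/54985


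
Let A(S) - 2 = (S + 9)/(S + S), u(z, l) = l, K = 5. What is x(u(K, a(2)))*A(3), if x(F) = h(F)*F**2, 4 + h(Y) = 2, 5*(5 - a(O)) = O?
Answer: -4232/25 ≈ -169.28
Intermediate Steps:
a(O) = 5 - O/5
h(Y) = -2 (h(Y) = -4 + 2 = -2)
A(S) = 2 + (9 + S)/(2*S) (A(S) = 2 + (S + 9)/(S + S) = 2 + (9 + S)/((2*S)) = 2 + (9 + S)*(1/(2*S)) = 2 + (9 + S)/(2*S))
x(F) = -2*F**2
x(u(K, a(2)))*A(3) = (-2*(5 - 1/5*2)**2)*((1/2)*(9 + 5*3)/3) = (-2*(5 - 2/5)**2)*((1/2)*(1/3)*(9 + 15)) = (-2*(23/5)**2)*((1/2)*(1/3)*24) = -2*529/25*4 = -1058/25*4 = -4232/25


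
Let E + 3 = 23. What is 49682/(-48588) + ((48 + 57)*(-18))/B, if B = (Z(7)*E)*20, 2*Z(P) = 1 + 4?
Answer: -3537833/1214700 ≈ -2.9125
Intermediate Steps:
Z(P) = 5/2 (Z(P) = (1 + 4)/2 = (1/2)*5 = 5/2)
E = 20 (E = -3 + 23 = 20)
B = 1000 (B = ((5/2)*20)*20 = 50*20 = 1000)
49682/(-48588) + ((48 + 57)*(-18))/B = 49682/(-48588) + ((48 + 57)*(-18))/1000 = 49682*(-1/48588) + (105*(-18))*(1/1000) = -24841/24294 - 1890*1/1000 = -24841/24294 - 189/100 = -3537833/1214700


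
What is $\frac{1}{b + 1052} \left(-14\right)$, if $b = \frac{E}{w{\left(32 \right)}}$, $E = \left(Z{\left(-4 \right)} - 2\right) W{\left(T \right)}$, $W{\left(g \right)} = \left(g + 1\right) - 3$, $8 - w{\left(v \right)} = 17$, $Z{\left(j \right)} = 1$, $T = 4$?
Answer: $- \frac{63}{4735} \approx -0.013305$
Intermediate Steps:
$w{\left(v \right)} = -9$ ($w{\left(v \right)} = 8 - 17 = -9$)
$W{\left(g \right)} = -2 + g$ ($W{\left(g \right)} = \left(1 + g\right) - 3 = -2 + g$)
$E = -2$ ($E = \left(1 - 2\right) \left(-2 + 4\right) = \left(-1\right) 2 = -2$)
$b = \frac{2}{9}$ ($b = - \frac{2}{-9} = \left(-2\right) \left(- \frac{1}{9}\right) = \frac{2}{9} \approx 0.22222$)
$\frac{1}{b + 1052} \left(-14\right) = \frac{1}{\frac{2}{9} + 1052} \left(-14\right) = \frac{1}{\frac{9470}{9}} \left(-14\right) = \frac{9}{9470} \left(-14\right) = - \frac{63}{4735}$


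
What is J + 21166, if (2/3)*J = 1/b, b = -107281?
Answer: 4541419289/214562 ≈ 21166.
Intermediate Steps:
J = -3/214562 (J = (3/2)/(-107281) = (3/2)*(-1/107281) = -3/214562 ≈ -1.3982e-5)
J + 21166 = -3/214562 + 21166 = 4541419289/214562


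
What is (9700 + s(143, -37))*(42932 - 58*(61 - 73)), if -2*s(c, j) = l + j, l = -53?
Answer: 425154860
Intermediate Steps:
s(c, j) = 53/2 - j/2 (s(c, j) = -(-53 + j)/2 = 53/2 - j/2)
(9700 + s(143, -37))*(42932 - 58*(61 - 73)) = (9700 + (53/2 - 1/2*(-37)))*(42932 - 58*(61 - 73)) = (9700 + (53/2 + 37/2))*(42932 - 58*(-12)) = (9700 + 45)*(42932 + 696) = 9745*43628 = 425154860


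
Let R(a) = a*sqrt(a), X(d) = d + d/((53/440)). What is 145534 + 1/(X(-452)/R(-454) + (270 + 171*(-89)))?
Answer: 1068607113379657085434103/7342662978210163709 + 670234979*I*sqrt(454)/7342662978210163709 ≈ 1.4553e+5 + 1.9449e-9*I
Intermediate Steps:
X(d) = 493*d/53 (X(d) = d + d/((53*(1/440))) = d + d/(53/440) = d + d*(440/53) = d + 440*d/53 = 493*d/53)
R(a) = a**(3/2)
145534 + 1/(X(-452)/R(-454) + (270 + 171*(-89))) = 145534 + 1/(((493/53)*(-452))/((-454)**(3/2)) + (270 + 171*(-89))) = 145534 + 1/(-222836*I*sqrt(454)/206116/53 + (270 - 15219)) = 145534 + 1/(-55709*I*sqrt(454)/2731037 - 14949) = 145534 + 1/(-14949 - 55709*I*sqrt(454)/2731037)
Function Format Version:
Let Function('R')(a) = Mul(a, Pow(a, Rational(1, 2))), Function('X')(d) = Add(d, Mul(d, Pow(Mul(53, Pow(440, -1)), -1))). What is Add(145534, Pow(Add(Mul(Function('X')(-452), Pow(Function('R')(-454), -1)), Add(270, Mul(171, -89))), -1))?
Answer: Add(Rational(1068607113379657085434103, 7342662978210163709), Mul(Rational(670234979, 7342662978210163709), I, Pow(454, Rational(1, 2)))) ≈ Add(1.4553e+5, Mul(1.9449e-9, I))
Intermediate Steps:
Function('X')(d) = Mul(Rational(493, 53), d) (Function('X')(d) = Add(d, Mul(d, Pow(Mul(53, Rational(1, 440)), -1))) = Add(d, Mul(d, Pow(Rational(53, 440), -1))) = Add(d, Mul(d, Rational(440, 53))) = Add(d, Mul(Rational(440, 53), d)) = Mul(Rational(493, 53), d))
Function('R')(a) = Pow(a, Rational(3, 2))
Add(145534, Pow(Add(Mul(Function('X')(-452), Pow(Function('R')(-454), -1)), Add(270, Mul(171, -89))), -1)) = Add(145534, Pow(Add(Mul(Mul(Rational(493, 53), -452), Pow(Pow(-454, Rational(3, 2)), -1)), Add(270, Mul(171, -89))), -1)) = Add(145534, Pow(Add(Mul(Rational(-222836, 53), Pow(Mul(-454, I, Pow(454, Rational(1, 2))), -1)), Add(270, -15219)), -1)) = Add(145534, Pow(Add(Mul(Rational(-222836, 53), Mul(Rational(1, 206116), I, Pow(454, Rational(1, 2)))), -14949), -1)) = Add(145534, Pow(Add(Mul(Rational(-55709, 2731037), I, Pow(454, Rational(1, 2))), -14949), -1)) = Add(145534, Pow(Add(-14949, Mul(Rational(-55709, 2731037), I, Pow(454, Rational(1, 2)))), -1))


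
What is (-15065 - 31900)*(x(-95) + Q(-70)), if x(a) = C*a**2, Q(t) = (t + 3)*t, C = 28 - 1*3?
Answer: -10816743975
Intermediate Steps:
C = 25 (C = 28 - 3 = 25)
Q(t) = t*(3 + t) (Q(t) = (3 + t)*t = t*(3 + t))
x(a) = 25*a**2
(-15065 - 31900)*(x(-95) + Q(-70)) = (-15065 - 31900)*(25*(-95)**2 - 70*(3 - 70)) = -46965*(25*9025 - 70*(-67)) = -46965*(225625 + 4690) = -46965*230315 = -10816743975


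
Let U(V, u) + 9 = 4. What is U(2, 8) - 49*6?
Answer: -299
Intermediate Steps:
U(V, u) = -5 (U(V, u) = -9 + 4 = -5)
U(2, 8) - 49*6 = -5 - 49*6 = -5 - 294 = -299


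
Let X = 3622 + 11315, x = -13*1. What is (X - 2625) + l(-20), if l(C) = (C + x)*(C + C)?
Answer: 13632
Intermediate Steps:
x = -13
X = 14937
l(C) = 2*C*(-13 + C) (l(C) = (C - 13)*(C + C) = (-13 + C)*(2*C) = 2*C*(-13 + C))
(X - 2625) + l(-20) = (14937 - 2625) + 2*(-20)*(-13 - 20) = 12312 + 2*(-20)*(-33) = 12312 + 1320 = 13632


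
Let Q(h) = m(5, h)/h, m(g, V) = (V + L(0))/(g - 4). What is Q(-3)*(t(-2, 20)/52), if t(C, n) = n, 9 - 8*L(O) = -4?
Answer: 55/312 ≈ 0.17628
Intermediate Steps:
L(O) = 13/8 (L(O) = 9/8 - 1/8*(-4) = 9/8 + 1/2 = 13/8)
m(g, V) = (13/8 + V)/(-4 + g) (m(g, V) = (V + 13/8)/(g - 4) = (13/8 + V)/(-4 + g))
Q(h) = (13/8 + h)/h (Q(h) = ((13/8 + h)/(-4 + 5))/h = ((13/8 + h)/1)/h = (1*(13/8 + h))/h = (13/8 + h)/h)
Q(-3)*(t(-2, 20)/52) = ((13/8 - 3)/(-3))*(20/52) = (-1/3*(-11/8))*(20*(1/52)) = (11/24)*(5/13) = 55/312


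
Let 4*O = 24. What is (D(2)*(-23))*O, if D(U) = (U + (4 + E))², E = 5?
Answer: -16698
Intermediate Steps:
D(U) = (9 + U)² (D(U) = (U + (4 + 5))² = (U + 9)² = (9 + U)²)
O = 6 (O = (¼)*24 = 6)
(D(2)*(-23))*O = ((9 + 2)²*(-23))*6 = (11²*(-23))*6 = (121*(-23))*6 = -2783*6 = -16698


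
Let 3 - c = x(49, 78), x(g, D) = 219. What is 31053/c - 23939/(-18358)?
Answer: -94150025/660888 ≈ -142.46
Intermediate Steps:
c = -216 (c = 3 - 1*219 = 3 - 219 = -216)
31053/c - 23939/(-18358) = 31053/(-216) - 23939/(-18358) = 31053*(-1/216) - 23939*(-1/18358) = -10351/72 + 23939/18358 = -94150025/660888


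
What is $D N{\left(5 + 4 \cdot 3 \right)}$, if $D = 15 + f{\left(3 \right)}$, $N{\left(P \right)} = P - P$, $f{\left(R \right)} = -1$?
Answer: $0$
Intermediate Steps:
$N{\left(P \right)} = 0$
$D = 14$ ($D = 15 - 1 = 14$)
$D N{\left(5 + 4 \cdot 3 \right)} = 14 \cdot 0 = 0$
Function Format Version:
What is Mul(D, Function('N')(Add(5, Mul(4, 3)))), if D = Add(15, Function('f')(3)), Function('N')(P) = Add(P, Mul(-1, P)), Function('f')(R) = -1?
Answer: 0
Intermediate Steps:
Function('N')(P) = 0
D = 14 (D = Add(15, -1) = 14)
Mul(D, Function('N')(Add(5, Mul(4, 3)))) = Mul(14, 0) = 0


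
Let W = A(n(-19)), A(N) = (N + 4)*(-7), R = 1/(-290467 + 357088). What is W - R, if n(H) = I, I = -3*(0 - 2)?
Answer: -4663471/66621 ≈ -70.000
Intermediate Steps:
I = 6 (I = -3*(-2) = 6)
n(H) = 6
R = 1/66621 ≈ 1.5010e-5
A(N) = -28 - 7*N (A(N) = (4 + N)*(-7) = -28 - 7*N)
W = -70 (W = -28 - 7*6 = -28 - 42 = -70)
W - R = -70 - 1*1/66621 = -70 - 1/66621 = -4663471/66621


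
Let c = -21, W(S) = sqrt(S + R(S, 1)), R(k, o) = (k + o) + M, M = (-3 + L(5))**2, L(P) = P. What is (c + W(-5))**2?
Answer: (21 - I*sqrt(5))**2 ≈ 436.0 - 93.915*I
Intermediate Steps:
M = 4 (M = (-3 + 5)**2 = 2**2 = 4)
R(k, o) = 4 + k + o (R(k, o) = (k + o) + 4 = 4 + k + o)
W(S) = sqrt(5 + 2*S) (W(S) = sqrt(S + (4 + S + 1)) = sqrt(S + (5 + S)) = sqrt(5 + 2*S))
(c + W(-5))**2 = (-21 + sqrt(5 + 2*(-5)))**2 = (-21 + sqrt(5 - 10))**2 = (-21 + sqrt(-5))**2 = (-21 + I*sqrt(5))**2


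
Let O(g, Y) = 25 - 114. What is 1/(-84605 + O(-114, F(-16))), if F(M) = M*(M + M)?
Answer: -1/84694 ≈ -1.1807e-5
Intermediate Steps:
F(M) = 2*M² (F(M) = M*(2*M) = 2*M²)
O(g, Y) = -89
1/(-84605 + O(-114, F(-16))) = 1/(-84605 - 89) = 1/(-84694) = -1/84694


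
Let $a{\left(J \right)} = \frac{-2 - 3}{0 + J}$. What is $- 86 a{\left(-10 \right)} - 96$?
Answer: $-139$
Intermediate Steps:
$a{\left(J \right)} = - \frac{5}{J}$
$- 86 a{\left(-10 \right)} - 96 = - 86 \left(- \frac{5}{-10}\right) - 96 = - 86 \left(\left(-5\right) \left(- \frac{1}{10}\right)\right) - 96 = \left(-86\right) \frac{1}{2} - 96 = -43 - 96 = -139$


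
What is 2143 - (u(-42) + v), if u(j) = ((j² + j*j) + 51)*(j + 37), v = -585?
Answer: 20623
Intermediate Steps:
u(j) = (37 + j)*(51 + 2*j²) (u(j) = ((j² + j²) + 51)*(37 + j) = (2*j² + 51)*(37 + j) = (51 + 2*j²)*(37 + j) = (37 + j)*(51 + 2*j²))
2143 - (u(-42) + v) = 2143 - ((1887 + 2*(-42)³ + 51*(-42) + 74*(-42)²) - 585) = 2143 - ((1887 + 2*(-74088) - 2142 + 74*1764) - 585) = 2143 - ((1887 - 148176 - 2142 + 130536) - 585) = 2143 - (-17895 - 585) = 2143 - 1*(-18480) = 2143 + 18480 = 20623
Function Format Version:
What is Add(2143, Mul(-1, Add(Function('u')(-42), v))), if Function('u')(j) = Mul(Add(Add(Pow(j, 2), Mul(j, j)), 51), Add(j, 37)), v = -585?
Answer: 20623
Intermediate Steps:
Function('u')(j) = Mul(Add(37, j), Add(51, Mul(2, Pow(j, 2)))) (Function('u')(j) = Mul(Add(Add(Pow(j, 2), Pow(j, 2)), 51), Add(37, j)) = Mul(Add(Mul(2, Pow(j, 2)), 51), Add(37, j)) = Mul(Add(51, Mul(2, Pow(j, 2))), Add(37, j)) = Mul(Add(37, j), Add(51, Mul(2, Pow(j, 2)))))
Add(2143, Mul(-1, Add(Function('u')(-42), v))) = Add(2143, Mul(-1, Add(Add(1887, Mul(2, Pow(-42, 3)), Mul(51, -42), Mul(74, Pow(-42, 2))), -585))) = Add(2143, Mul(-1, Add(Add(1887, Mul(2, -74088), -2142, Mul(74, 1764)), -585))) = Add(2143, Mul(-1, Add(Add(1887, -148176, -2142, 130536), -585))) = Add(2143, Mul(-1, Add(-17895, -585))) = Add(2143, Mul(-1, -18480)) = Add(2143, 18480) = 20623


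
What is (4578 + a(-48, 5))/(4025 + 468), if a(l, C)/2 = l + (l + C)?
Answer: 4396/4493 ≈ 0.97841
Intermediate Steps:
a(l, C) = 2*C + 4*l (a(l, C) = 2*(l + (l + C)) = 2*(l + (C + l)) = 2*(C + 2*l) = 2*C + 4*l)
(4578 + a(-48, 5))/(4025 + 468) = (4578 + (2*5 + 4*(-48)))/(4025 + 468) = (4578 + (10 - 192))/4493 = (4578 - 182)*(1/4493) = 4396*(1/4493) = 4396/4493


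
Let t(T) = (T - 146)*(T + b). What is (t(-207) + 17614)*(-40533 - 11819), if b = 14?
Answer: -4488817536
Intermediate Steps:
t(T) = (-146 + T)*(14 + T) (t(T) = (T - 146)*(T + 14) = (-146 + T)*(14 + T))
(t(-207) + 17614)*(-40533 - 11819) = ((-2044 + (-207)**2 - 132*(-207)) + 17614)*(-40533 - 11819) = ((-2044 + 42849 + 27324) + 17614)*(-52352) = (68129 + 17614)*(-52352) = 85743*(-52352) = -4488817536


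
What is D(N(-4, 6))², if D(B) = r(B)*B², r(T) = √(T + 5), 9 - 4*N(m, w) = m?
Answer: 942513/1024 ≈ 920.42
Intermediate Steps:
N(m, w) = 9/4 - m/4
r(T) = √(5 + T)
D(B) = B²*√(5 + B) (D(B) = √(5 + B)*B² = B²*√(5 + B))
D(N(-4, 6))² = ((9/4 - ¼*(-4))²*√(5 + (9/4 - ¼*(-4))))² = ((9/4 + 1)²*√(5 + (9/4 + 1)))² = ((13/4)²*√(5 + 13/4))² = (169*√(33/4)/16)² = (169*(√33/2)/16)² = (169*√33/32)² = 942513/1024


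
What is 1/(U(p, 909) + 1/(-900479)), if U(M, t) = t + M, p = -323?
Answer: 900479/527680693 ≈ 0.0017065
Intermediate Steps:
U(M, t) = M + t
1/(U(p, 909) + 1/(-900479)) = 1/((-323 + 909) + 1/(-900479)) = 1/(586 - 1/900479) = 1/(527680693/900479) = 900479/527680693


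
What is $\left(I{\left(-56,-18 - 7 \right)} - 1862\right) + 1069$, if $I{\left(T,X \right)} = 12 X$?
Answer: $-1093$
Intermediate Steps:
$\left(I{\left(-56,-18 - 7 \right)} - 1862\right) + 1069 = \left(12 \left(-18 - 7\right) - 1862\right) + 1069 = \left(12 \left(-25\right) - 1862\right) + 1069 = \left(-300 - 1862\right) + 1069 = -2162 + 1069 = -1093$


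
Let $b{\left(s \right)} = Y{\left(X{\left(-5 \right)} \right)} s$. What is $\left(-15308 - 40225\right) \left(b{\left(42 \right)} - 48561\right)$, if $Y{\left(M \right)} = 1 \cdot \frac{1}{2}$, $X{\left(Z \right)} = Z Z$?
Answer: $2695571820$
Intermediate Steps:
$X{\left(Z \right)} = Z^{2}$
$Y{\left(M \right)} = \frac{1}{2}$ ($Y{\left(M \right)} = 1 \cdot \frac{1}{2} = \frac{1}{2}$)
$b{\left(s \right)} = \frac{s}{2}$
$\left(-15308 - 40225\right) \left(b{\left(42 \right)} - 48561\right) = \left(-15308 - 40225\right) \left(\frac{1}{2} \cdot 42 - 48561\right) = - 55533 \left(21 - 48561\right) = \left(-55533\right) \left(-48540\right) = 2695571820$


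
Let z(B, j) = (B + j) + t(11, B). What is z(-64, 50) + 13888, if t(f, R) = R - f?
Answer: 13799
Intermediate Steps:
z(B, j) = -11 + j + 2*B (z(B, j) = (B + j) + (B - 1*11) = (B + j) + (B - 11) = (B + j) + (-11 + B) = -11 + j + 2*B)
z(-64, 50) + 13888 = (-11 + 50 + 2*(-64)) + 13888 = (-11 + 50 - 128) + 13888 = -89 + 13888 = 13799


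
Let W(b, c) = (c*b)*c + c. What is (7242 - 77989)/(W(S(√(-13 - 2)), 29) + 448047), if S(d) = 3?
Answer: -70747/450599 ≈ -0.15701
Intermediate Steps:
W(b, c) = c + b*c² (W(b, c) = (b*c)*c + c = b*c² + c = c + b*c²)
(7242 - 77989)/(W(S(√(-13 - 2)), 29) + 448047) = (7242 - 77989)/(29*(1 + 3*29) + 448047) = -70747/(29*(1 + 87) + 448047) = -70747/(29*88 + 448047) = -70747/(2552 + 448047) = -70747/450599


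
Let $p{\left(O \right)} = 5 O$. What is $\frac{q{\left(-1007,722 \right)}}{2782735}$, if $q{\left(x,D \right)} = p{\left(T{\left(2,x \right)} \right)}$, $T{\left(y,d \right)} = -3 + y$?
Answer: $- \frac{1}{556547} \approx -1.7968 \cdot 10^{-6}$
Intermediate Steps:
$q{\left(x,D \right)} = -5$ ($q{\left(x,D \right)} = 5 \left(-3 + 2\right) = 5 \left(-1\right) = -5$)
$\frac{q{\left(-1007,722 \right)}}{2782735} = - \frac{5}{2782735} = \left(-5\right) \frac{1}{2782735} = - \frac{1}{556547}$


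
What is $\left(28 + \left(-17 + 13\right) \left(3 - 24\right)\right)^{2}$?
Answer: $12544$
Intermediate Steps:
$\left(28 + \left(-17 + 13\right) \left(3 - 24\right)\right)^{2} = \left(28 - -84\right)^{2} = \left(28 + 84\right)^{2} = 112^{2} = 12544$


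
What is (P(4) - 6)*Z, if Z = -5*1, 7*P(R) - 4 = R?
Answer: 170/7 ≈ 24.286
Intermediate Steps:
P(R) = 4/7 + R/7
Z = -5
(P(4) - 6)*Z = ((4/7 + (⅐)*4) - 6)*(-5) = ((4/7 + 4/7) - 6)*(-5) = (8/7 - 6)*(-5) = -34/7*(-5) = 170/7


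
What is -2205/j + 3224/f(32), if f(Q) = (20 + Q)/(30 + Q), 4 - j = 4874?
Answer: 3744497/974 ≈ 3844.5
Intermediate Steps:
j = -4870 (j = 4 - 1*4874 = 4 - 4874 = -4870)
f(Q) = (20 + Q)/(30 + Q)
-2205/j + 3224/f(32) = -2205/(-4870) + 3224/(((20 + 32)/(30 + 32))) = -2205*(-1/4870) + 3224/((52/62)) = 441/974 + 3224/(((1/62)*52)) = 441/974 + 3224/(26/31) = 441/974 + 3224*(31/26) = 441/974 + 3844 = 3744497/974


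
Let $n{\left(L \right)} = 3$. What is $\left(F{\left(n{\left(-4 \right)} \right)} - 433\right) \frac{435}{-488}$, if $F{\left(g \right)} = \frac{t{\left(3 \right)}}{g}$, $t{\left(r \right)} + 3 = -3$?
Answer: $\frac{189225}{488} \approx 387.76$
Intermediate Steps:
$t{\left(r \right)} = -6$ ($t{\left(r \right)} = -3 - 3 = -6$)
$F{\left(g \right)} = - \frac{6}{g}$
$\left(F{\left(n{\left(-4 \right)} \right)} - 433\right) \frac{435}{-488} = \left(- \frac{6}{3} - 433\right) \frac{435}{-488} = \left(\left(-6\right) \frac{1}{3} - 433\right) 435 \left(- \frac{1}{488}\right) = \left(-2 - 433\right) \left(- \frac{435}{488}\right) = \left(-435\right) \left(- \frac{435}{488}\right) = \frac{189225}{488}$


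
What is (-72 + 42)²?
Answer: 900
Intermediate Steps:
(-72 + 42)² = (-30)² = 900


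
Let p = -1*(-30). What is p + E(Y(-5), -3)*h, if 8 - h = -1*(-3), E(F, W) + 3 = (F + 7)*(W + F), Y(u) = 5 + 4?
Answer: 495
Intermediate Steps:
p = 30
Y(u) = 9
E(F, W) = -3 + (7 + F)*(F + W) (E(F, W) = -3 + (F + 7)*(W + F) = -3 + (7 + F)*(F + W))
h = 5 (h = 8 - (-1)*(-3) = 8 - 1*3 = 8 - 3 = 5)
p + E(Y(-5), -3)*h = 30 + (-3 + 9² + 7*9 + 7*(-3) + 9*(-3))*5 = 30 + (-3 + 81 + 63 - 21 - 27)*5 = 30 + 93*5 = 30 + 465 = 495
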